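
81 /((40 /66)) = 133.65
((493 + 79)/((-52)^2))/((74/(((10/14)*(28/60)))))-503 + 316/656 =-237843467/473304 = -502.52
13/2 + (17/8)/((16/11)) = 1019/128 = 7.96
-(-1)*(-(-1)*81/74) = 81/74 = 1.09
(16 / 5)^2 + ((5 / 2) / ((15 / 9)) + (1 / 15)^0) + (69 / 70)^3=4698329/343000 = 13.70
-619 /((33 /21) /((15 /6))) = -21665/22 = -984.77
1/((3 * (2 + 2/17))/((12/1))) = 17/9 = 1.89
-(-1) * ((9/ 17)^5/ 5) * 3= 177147/7099285 = 0.02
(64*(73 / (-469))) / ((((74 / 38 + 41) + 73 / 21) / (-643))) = 171233472/1241041 = 137.98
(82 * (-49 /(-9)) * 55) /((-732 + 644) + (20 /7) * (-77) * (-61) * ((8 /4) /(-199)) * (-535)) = 0.34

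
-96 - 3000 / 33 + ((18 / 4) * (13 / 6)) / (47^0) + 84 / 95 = -736829/4180 = -176.27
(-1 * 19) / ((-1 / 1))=19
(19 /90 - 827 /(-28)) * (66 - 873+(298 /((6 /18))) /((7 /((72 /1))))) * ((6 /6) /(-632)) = -733615613/1858080 = -394.82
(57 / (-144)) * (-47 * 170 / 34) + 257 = 16801/48 = 350.02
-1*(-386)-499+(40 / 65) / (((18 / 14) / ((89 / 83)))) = -112.49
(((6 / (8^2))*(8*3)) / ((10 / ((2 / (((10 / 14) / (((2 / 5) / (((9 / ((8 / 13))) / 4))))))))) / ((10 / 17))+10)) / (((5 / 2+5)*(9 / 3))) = 448/293425 = 0.00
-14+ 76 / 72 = -233/18 = -12.94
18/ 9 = 2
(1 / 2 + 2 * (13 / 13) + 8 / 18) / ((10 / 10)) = 2.94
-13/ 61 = -0.21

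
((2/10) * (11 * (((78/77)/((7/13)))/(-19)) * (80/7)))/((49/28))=-1.42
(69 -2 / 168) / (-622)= -5795/52248 = -0.11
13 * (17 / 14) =221/14 = 15.79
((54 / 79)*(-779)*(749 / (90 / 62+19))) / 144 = -54262803/400688 = -135.42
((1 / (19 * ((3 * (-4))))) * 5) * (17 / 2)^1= -85/456 = -0.19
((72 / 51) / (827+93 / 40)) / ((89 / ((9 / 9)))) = 960/50190749 = 0.00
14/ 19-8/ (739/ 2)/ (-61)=631410/856501 = 0.74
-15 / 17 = -0.88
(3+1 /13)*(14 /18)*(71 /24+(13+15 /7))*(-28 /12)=-106435/1053 = -101.08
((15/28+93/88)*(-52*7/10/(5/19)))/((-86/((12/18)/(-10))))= -80769/473000 = -0.17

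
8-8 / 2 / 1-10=-6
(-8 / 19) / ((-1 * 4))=2/19 = 0.11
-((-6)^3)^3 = 10077696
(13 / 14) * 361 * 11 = 51623/14 = 3687.36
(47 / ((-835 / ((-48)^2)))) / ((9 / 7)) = -84224/835 = -100.87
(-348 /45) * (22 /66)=-116/45 = -2.58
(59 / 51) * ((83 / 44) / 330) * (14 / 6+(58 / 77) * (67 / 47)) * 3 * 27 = 543434781/297771320 = 1.83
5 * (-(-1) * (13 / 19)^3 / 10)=0.16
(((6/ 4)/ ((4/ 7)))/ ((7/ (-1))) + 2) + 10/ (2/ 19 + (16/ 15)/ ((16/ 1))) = 59.79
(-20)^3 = -8000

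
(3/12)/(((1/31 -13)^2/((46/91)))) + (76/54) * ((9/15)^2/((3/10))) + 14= 769104289/49019880 = 15.69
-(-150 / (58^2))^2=-5625/2829124 = 0.00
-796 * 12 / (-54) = 1592/9 = 176.89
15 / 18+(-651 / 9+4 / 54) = -3857/54 = -71.43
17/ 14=1.21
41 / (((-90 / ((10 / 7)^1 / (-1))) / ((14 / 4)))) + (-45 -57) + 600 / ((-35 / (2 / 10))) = -12997/126 = -103.15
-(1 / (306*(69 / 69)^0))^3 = -1/28652616 = 0.00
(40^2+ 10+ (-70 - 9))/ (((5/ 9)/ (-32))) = -88185.60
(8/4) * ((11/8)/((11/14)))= 3.50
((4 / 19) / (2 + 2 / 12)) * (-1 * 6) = -144/247 = -0.58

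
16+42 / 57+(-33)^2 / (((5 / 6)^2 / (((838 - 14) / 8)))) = 76730178/475 = 161537.22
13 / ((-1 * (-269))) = 13/269 = 0.05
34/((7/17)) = 578/7 = 82.57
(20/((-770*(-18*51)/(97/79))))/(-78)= -97/217783566 = 0.00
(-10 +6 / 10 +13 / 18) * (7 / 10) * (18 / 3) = -5467/150 = -36.45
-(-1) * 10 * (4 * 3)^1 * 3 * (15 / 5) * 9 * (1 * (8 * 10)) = 777600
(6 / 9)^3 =0.30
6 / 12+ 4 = 9/2 = 4.50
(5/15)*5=5/3 = 1.67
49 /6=8.17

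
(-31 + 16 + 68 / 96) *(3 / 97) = -0.44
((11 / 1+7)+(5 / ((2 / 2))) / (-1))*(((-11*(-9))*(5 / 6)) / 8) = 2145/16 = 134.06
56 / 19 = 2.95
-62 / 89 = -0.70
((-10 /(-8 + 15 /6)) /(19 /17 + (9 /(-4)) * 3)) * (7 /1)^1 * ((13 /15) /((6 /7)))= -86632/37917 = -2.28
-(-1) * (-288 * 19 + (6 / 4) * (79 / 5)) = -54483/10 = -5448.30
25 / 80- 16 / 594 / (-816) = 75743/242352 = 0.31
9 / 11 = 0.82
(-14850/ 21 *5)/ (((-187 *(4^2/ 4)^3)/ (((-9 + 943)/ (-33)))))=-175125/20944 = -8.36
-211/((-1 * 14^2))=211/196 = 1.08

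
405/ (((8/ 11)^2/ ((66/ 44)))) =147015/128 = 1148.55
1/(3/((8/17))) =8/51 = 0.16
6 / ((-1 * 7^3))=-0.02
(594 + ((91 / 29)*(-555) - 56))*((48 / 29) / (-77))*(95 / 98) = 7234440/288463 = 25.08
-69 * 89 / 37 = -6141/37 = -165.97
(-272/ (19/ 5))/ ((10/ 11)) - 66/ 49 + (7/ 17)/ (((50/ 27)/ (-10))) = -6513389/79135 = -82.31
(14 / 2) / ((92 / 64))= 112/23 = 4.87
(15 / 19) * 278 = 4170/19 = 219.47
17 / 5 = 3.40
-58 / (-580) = 1/10 = 0.10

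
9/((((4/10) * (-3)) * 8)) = -15/16 = -0.94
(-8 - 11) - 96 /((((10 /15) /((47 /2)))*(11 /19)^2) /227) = -277310947/121 = -2291826.01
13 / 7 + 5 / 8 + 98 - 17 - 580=-27805/56 = -496.52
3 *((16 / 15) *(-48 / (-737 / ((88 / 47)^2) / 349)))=254.99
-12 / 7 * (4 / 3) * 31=-496/7 = -70.86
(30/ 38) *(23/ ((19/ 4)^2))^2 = 2031360/2476099 = 0.82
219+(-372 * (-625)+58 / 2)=232748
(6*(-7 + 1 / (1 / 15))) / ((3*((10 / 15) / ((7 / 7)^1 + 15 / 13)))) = 672/13 = 51.69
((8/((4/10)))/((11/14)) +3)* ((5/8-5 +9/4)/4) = -5321/352 = -15.12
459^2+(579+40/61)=12886900/61 = 211260.66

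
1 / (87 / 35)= 35/87 = 0.40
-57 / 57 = -1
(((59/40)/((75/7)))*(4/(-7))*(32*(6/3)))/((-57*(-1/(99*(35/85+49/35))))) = -3198272/201875 = -15.84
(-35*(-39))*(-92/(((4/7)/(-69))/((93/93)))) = 15163785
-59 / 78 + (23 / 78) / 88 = -1723/2288 = -0.75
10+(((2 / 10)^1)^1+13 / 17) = 932/85 = 10.96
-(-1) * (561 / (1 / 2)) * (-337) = -378114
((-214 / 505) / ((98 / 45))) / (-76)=963/376124 = 0.00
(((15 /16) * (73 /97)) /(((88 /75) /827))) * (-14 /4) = -475421625/273152 = -1740.50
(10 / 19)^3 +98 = 673182/6859 = 98.15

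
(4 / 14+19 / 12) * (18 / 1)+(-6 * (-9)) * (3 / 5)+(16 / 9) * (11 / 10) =42839/630 = 68.00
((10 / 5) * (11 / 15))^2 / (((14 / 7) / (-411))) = -33154/75 = -442.05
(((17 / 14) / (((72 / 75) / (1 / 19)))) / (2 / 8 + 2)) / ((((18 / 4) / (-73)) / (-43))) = 1334075/64638 = 20.64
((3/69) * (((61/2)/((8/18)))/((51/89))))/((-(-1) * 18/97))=526613/18768 = 28.06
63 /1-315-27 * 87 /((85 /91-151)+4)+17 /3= -230.25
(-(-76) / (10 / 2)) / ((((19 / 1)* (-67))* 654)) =-2/109545 = 0.00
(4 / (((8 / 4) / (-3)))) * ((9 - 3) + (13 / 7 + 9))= -708/7 = -101.14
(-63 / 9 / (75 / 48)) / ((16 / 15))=-21/5 = -4.20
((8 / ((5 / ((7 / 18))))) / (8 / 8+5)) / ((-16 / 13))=-91/1080 = -0.08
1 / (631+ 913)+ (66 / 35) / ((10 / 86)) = 4382047/270200 = 16.22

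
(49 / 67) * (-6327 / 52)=-310023/3484 = -88.98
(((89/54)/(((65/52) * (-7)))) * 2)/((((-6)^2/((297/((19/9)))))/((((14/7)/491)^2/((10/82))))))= -160556/801594325 = 0.00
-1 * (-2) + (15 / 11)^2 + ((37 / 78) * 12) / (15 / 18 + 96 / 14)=2337001/508079 = 4.60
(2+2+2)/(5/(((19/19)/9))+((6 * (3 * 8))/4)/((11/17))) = 22/369 = 0.06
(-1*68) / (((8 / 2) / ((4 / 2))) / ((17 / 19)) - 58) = 289/237 = 1.22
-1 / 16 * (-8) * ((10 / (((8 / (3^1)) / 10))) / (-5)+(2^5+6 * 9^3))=8797/4 = 2199.25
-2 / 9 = -0.22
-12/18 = -2/3 = -0.67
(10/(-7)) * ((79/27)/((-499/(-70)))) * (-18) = 15800/1497 = 10.55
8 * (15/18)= 20/3 = 6.67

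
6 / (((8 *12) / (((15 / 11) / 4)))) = 15/704 = 0.02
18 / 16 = 9/8 = 1.12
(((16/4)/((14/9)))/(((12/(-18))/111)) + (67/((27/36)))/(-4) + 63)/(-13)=8137/273 = 29.81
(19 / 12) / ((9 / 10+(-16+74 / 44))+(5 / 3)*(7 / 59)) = -61655/514804 = -0.12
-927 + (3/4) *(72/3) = -909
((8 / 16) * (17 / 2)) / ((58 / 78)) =663/116 = 5.72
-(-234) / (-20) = -117/10 = -11.70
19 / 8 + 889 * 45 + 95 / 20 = 320097/8 = 40012.12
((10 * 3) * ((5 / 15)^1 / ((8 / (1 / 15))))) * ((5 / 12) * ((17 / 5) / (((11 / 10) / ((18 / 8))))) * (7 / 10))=0.17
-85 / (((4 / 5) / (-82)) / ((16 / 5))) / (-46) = -13940/23 = -606.09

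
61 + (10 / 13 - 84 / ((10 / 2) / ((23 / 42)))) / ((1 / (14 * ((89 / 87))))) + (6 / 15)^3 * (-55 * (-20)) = 60259/5655 = 10.66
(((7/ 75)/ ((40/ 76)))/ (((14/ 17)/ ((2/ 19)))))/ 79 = 17/59250 = 0.00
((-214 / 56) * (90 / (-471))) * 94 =75435/1099 = 68.64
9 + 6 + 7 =22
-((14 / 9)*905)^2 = -160528900/81 = -1981838.27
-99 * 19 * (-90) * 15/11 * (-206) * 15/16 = -178331625/4 = -44582906.25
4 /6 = 2/3 = 0.67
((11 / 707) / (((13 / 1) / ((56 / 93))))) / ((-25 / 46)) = -4048/3052725 = 0.00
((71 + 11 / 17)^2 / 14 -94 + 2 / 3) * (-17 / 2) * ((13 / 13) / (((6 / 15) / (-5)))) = 2962225/102 = 29041.42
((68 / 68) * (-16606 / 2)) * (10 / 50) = -8303/5 = -1660.60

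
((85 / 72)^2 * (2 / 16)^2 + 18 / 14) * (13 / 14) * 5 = 197376335/32514048 = 6.07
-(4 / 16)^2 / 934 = -1/14944 = 0.00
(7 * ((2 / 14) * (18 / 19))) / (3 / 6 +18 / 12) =9/19 = 0.47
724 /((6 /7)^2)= 8869/9 = 985.44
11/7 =1.57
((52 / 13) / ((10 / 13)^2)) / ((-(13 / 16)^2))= -256/25 = -10.24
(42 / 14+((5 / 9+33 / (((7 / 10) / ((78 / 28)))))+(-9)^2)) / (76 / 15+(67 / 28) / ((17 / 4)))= 8092340/211029 = 38.35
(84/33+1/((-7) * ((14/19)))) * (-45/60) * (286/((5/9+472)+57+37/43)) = -38260755/40233116 = -0.95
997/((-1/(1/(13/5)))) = -4985/13 = -383.46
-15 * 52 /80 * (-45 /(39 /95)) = 4275/4 = 1068.75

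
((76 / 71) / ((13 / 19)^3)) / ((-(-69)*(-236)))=-130321/635023077 = 0.00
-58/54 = -29/27 = -1.07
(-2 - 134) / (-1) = 136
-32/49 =-0.65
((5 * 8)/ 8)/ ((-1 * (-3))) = 5/3 = 1.67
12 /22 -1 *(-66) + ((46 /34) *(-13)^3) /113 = 850331/21131 = 40.24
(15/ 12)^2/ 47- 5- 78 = -62391/752 = -82.97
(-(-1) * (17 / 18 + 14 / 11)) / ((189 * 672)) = 439/25147584 = 0.00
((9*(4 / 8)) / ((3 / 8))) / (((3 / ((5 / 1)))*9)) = 20/9 = 2.22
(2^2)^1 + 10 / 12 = 29/6 = 4.83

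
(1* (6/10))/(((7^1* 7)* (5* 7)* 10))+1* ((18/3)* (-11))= -5659497/85750 = -66.00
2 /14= 1/7 = 0.14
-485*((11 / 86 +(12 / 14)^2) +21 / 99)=-72484705/139062 = -521.24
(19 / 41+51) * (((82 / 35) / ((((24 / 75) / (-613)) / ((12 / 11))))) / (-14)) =9700725/539 = 17997.63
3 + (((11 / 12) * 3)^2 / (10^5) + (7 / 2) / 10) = 3.35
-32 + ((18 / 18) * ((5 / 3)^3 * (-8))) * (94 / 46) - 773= -546905/621 = -880.68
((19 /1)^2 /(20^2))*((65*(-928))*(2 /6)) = -272194/15 = -18146.27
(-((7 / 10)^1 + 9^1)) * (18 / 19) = -9.19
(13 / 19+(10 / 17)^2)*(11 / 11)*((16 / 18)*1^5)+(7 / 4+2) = 922309/197676 = 4.67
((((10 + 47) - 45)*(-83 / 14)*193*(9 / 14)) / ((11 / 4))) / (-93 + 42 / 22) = 288342/8183 = 35.24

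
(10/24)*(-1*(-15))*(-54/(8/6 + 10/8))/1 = -4050/31 = -130.65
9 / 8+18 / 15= 93/40 = 2.32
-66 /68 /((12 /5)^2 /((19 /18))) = -5225/29376 = -0.18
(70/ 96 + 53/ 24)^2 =8.63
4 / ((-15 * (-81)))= 4/1215 = 0.00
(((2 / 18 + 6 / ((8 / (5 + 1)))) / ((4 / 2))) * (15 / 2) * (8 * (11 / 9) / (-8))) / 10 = -913/432 = -2.11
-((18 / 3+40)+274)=-320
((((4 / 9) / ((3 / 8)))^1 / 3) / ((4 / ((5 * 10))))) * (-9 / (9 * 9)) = -400/729 = -0.55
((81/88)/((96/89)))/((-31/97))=-233091/87296 = -2.67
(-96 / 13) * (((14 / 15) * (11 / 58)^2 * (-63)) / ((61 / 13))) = 853776/256505 = 3.33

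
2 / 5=0.40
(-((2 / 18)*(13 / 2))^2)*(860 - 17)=-47489/108 = -439.71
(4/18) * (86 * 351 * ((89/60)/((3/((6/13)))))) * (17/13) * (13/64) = 65059/160 = 406.62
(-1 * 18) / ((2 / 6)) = -54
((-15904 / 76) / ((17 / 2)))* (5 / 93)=-39760/30039 = -1.32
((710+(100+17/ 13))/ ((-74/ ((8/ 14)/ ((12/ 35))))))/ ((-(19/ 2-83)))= -52735/212121 = -0.25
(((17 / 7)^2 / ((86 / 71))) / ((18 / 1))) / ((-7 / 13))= -266747/530964 = -0.50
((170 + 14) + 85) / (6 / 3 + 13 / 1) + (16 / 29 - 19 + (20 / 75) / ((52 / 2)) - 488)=-2762494/5655 = -488.50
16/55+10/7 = 662/385 = 1.72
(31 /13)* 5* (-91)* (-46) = 49910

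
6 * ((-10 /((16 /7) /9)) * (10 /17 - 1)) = 6615/68 = 97.28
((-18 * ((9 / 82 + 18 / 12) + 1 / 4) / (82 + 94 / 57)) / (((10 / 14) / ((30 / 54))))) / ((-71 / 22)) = 1338645/13879648 = 0.10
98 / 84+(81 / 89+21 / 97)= 118787/51798 = 2.29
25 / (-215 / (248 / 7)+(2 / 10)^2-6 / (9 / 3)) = -3.11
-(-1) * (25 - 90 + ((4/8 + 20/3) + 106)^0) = -64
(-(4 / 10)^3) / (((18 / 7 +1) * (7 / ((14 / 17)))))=-112/53125 = 0.00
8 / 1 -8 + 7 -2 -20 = -15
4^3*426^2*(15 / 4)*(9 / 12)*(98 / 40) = 80030916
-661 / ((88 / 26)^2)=-111709/1936 = -57.70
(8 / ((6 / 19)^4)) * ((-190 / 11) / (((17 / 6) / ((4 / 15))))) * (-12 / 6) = 39617584/15147 = 2615.54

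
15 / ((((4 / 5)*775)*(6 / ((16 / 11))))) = 2/341 = 0.01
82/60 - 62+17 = -1309/30 = -43.63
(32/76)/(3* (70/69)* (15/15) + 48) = 92/11153 = 0.01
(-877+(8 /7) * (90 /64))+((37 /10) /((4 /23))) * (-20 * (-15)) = 154199/28 = 5507.11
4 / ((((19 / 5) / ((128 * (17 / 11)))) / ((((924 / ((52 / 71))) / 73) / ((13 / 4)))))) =1107.30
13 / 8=1.62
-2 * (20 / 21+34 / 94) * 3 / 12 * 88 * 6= -114136/329 = -346.92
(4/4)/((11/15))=15/11 = 1.36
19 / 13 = 1.46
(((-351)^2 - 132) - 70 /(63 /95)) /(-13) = -1106671/117 = -9458.73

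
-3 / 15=-1/5 = -0.20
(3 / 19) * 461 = 1383/19 = 72.79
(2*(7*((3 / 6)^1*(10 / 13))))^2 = 4900/169 = 28.99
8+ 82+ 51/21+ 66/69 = 15035/161 = 93.39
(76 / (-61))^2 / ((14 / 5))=14440/26047 = 0.55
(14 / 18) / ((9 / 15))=35/27 = 1.30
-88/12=-7.33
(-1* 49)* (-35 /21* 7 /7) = 81.67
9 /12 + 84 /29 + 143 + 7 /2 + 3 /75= 435541/2900 = 150.19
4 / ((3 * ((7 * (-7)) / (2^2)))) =-16/147 = -0.11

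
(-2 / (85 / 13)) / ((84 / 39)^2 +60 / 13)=-2197/66470 = -0.03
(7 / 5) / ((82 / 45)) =63/82 = 0.77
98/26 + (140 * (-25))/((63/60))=-129853/39 = -3329.56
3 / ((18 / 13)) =13/6 = 2.17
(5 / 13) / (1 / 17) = 6.54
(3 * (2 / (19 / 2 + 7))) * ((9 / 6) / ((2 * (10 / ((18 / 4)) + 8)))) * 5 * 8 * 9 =2430/253 = 9.60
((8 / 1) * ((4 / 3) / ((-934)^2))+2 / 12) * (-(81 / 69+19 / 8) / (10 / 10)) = -142422565/240770256 = -0.59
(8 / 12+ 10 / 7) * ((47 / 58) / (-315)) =-1034/191835 = -0.01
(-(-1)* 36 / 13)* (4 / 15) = 48/65 = 0.74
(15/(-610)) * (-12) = 18/61 = 0.30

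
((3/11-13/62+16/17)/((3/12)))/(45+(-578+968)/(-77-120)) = 1529114/16376525 = 0.09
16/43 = 0.37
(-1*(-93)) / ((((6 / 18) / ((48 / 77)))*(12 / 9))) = 10044/77 = 130.44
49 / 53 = 0.92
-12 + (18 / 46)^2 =-6267/529 = -11.85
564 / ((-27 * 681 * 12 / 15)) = -235/6129 = -0.04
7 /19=0.37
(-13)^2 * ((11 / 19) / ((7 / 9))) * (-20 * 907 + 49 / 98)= -2281894.55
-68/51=-4/3 = -1.33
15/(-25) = -0.60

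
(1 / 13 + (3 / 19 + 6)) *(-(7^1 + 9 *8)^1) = -121660/247 = -492.55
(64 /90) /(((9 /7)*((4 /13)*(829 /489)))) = 118664/111915 = 1.06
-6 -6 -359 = -371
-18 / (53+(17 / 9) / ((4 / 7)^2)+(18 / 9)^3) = -2592/9617 = -0.27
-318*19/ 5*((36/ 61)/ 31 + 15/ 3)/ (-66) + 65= 16317762/104005 = 156.89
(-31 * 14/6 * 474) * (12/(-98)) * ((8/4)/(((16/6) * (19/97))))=16075.02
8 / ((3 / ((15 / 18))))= 20/9 = 2.22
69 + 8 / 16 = 139/2 = 69.50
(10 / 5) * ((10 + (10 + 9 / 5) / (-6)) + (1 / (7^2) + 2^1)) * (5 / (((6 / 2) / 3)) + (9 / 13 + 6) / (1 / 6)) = 8675273/9555 = 907.93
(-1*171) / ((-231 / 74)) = 4218/77 = 54.78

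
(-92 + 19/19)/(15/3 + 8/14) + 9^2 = 194/3 = 64.67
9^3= 729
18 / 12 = 3/2 = 1.50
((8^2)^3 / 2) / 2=65536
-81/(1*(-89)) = 81/89 = 0.91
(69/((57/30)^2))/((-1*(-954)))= 1150/57399 = 0.02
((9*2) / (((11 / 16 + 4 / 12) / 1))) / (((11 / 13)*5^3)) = 11232/67375 = 0.17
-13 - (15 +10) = -38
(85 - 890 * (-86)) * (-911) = -69805375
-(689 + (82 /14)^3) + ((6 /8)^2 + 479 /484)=-589929413/664048 = -888.38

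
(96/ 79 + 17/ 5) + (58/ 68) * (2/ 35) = 219228/47005 = 4.66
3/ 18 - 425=-2549/6 = -424.83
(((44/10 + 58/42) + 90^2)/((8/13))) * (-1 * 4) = -11064391/210 = -52687.58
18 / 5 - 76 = -362/5 = -72.40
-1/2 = -0.50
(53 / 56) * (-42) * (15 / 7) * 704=-419760/7 = -59965.71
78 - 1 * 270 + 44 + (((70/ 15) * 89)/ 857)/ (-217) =-11795926/79701 = -148.00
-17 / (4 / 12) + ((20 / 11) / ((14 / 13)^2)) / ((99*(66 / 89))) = -179537921/3521826 = -50.98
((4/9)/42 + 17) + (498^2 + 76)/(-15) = -3122593/189 = -16521.66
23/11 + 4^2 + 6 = 24.09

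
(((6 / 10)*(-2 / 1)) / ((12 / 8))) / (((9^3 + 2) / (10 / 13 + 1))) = -92/47515 = 0.00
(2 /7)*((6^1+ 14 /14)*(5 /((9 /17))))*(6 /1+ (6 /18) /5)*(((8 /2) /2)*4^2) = 99008/27 = 3666.96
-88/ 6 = -14.67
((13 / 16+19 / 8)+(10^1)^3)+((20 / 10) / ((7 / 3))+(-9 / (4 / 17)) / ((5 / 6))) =536561/560 = 958.14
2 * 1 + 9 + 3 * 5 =26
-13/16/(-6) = 13/96 = 0.14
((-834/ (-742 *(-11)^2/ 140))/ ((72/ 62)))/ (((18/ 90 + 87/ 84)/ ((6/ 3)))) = 6032600/3328347 = 1.81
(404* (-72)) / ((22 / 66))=-87264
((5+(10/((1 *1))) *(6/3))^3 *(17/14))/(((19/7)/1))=265625/38 = 6990.13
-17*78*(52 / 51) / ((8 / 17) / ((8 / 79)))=-22984/79 = -290.94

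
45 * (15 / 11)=675/11 = 61.36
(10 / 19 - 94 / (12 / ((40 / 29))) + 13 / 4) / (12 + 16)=-46471/185136 = -0.25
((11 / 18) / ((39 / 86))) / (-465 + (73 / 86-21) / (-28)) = -1138984/392413437 = 0.00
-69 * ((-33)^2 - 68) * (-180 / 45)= 281796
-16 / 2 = -8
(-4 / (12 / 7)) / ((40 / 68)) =-119/30 = -3.97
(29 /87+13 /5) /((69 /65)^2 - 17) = -9295/50298 = -0.18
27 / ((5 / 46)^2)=57132/25 = 2285.28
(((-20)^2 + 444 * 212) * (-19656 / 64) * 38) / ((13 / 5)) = -424312560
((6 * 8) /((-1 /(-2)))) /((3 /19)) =608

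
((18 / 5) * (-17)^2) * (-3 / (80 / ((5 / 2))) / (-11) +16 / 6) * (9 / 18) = 489855/352 = 1391.63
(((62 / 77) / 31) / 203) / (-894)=-1/6987057 = 0.00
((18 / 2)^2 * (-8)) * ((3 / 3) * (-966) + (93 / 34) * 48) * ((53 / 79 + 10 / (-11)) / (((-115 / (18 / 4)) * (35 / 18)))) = 121877136/47005 = 2592.85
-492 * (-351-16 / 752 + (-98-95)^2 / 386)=5885550/47 = 125224.47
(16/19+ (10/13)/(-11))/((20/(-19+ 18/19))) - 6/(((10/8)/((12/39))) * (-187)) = -6047407/8775910 = -0.69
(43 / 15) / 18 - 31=-8327/270 = -30.84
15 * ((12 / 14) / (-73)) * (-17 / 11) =1530/5621 = 0.27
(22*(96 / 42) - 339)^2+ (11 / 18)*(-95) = 73468733/882 = 83297.88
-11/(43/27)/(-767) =0.01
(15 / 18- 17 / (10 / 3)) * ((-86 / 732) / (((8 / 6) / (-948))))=-108704/305 = -356.41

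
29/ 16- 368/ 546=1.14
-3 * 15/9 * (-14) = 70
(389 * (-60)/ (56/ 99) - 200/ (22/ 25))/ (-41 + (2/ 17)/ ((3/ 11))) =325855065/318626 = 1022.69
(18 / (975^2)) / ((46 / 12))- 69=-69.00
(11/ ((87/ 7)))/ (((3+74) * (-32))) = -1/2784 = 0.00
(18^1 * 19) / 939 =114/313 = 0.36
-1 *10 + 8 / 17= -162/17 = -9.53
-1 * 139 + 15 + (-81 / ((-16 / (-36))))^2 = 529457/16 = 33091.06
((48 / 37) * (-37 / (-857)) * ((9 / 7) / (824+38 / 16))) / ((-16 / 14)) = -432/5665627 = 0.00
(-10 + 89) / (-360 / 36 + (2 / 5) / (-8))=-1580/201 = -7.86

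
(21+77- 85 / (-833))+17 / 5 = 24868/245 = 101.50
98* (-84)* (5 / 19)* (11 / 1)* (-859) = 20469517.89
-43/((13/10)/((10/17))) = -4300/221 = -19.46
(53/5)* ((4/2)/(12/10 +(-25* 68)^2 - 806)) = 53/7222988 = 0.00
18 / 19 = 0.95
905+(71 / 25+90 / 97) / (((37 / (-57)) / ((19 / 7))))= 558512504/628075 = 889.24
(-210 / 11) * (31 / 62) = -105/11 = -9.55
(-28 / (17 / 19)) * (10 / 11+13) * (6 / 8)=-3591/11 = -326.45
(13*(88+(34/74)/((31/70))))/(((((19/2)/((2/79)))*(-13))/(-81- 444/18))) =25.07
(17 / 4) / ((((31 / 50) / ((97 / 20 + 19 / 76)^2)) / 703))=31084551/248 = 125340.93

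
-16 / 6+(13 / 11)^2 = -461/363 = -1.27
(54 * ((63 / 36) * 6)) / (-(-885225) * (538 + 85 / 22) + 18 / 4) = 189/159890414 = 0.00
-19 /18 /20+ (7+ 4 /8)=2681/360 = 7.45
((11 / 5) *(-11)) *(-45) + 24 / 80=10893/10 = 1089.30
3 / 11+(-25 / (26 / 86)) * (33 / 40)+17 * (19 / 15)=-796483/17160 = -46.42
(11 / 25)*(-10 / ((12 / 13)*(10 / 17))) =-2431/300 = -8.10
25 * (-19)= -475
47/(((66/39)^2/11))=180.52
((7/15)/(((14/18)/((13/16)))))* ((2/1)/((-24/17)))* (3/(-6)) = 221/640 = 0.35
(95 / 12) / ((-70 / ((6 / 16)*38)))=-361/224 = -1.61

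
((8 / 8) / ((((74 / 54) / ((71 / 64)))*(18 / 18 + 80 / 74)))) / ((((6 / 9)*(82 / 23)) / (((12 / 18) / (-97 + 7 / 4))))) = -14697/12830048 = 0.00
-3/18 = -1/6 = -0.17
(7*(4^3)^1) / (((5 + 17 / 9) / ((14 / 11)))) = 28224/341 = 82.77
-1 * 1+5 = 4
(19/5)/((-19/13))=-13/5 = -2.60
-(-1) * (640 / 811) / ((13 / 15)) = 9600/10543 = 0.91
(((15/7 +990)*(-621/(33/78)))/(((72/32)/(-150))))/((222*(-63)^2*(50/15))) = 13843700/418803 = 33.06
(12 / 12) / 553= 1/553 = 0.00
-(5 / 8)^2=-25/64 = -0.39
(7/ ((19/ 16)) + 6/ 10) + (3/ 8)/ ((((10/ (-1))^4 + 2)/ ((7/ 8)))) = 131653657/20270720 = 6.49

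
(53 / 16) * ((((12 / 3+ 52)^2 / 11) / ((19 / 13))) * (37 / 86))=2498314/8987 = 277.99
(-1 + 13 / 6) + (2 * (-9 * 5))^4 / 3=131220007/6 = 21870001.17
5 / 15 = 1/3 = 0.33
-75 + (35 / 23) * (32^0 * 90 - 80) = -1375/23 = -59.78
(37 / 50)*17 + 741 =37679/50 = 753.58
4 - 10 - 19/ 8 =-67/8 = -8.38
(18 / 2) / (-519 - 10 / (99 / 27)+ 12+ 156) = -33/1297 = -0.03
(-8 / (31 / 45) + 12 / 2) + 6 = 12/31 = 0.39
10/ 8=5/4 = 1.25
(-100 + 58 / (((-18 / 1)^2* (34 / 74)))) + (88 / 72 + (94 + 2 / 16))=-46963/11016 = -4.26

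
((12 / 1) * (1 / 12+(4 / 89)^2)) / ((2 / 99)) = 803187/15842 = 50.70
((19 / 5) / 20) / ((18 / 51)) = 323/600 = 0.54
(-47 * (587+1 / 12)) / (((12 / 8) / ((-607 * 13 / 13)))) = 200986805/18 = 11165933.61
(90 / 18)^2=25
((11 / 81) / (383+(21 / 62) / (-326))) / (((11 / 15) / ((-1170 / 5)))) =-40424/357285 = -0.11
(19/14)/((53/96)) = 912/371 = 2.46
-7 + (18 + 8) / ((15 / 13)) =233/15 = 15.53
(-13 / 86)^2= 0.02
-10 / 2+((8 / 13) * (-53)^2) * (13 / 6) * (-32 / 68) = -90143/51 = -1767.51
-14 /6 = -7/3 = -2.33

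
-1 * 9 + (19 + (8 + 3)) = 21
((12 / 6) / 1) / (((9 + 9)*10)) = 1/90 = 0.01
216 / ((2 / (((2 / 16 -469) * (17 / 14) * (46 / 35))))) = -80814.91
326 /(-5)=-326/5 = -65.20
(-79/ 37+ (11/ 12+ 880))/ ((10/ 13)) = 5072327/4440 = 1142.42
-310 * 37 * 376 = -4312720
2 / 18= 1/9 = 0.11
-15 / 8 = -1.88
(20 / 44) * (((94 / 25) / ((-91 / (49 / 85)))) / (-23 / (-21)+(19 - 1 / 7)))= -13818/25464725 = 0.00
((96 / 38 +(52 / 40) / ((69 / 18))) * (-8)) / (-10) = 25044/10925 = 2.29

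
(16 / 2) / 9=0.89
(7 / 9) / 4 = 7/36 = 0.19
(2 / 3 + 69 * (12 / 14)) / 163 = 1256/3423 = 0.37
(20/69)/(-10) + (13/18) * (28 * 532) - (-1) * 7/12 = 8908267/828 = 10758.78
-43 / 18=-2.39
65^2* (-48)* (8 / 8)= -202800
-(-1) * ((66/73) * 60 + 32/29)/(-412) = -29294/218051 = -0.13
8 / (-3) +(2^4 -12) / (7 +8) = -12/5 = -2.40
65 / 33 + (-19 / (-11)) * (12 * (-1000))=-683935/33 = -20725.30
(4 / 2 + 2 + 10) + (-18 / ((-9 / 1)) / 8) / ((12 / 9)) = 227/16 = 14.19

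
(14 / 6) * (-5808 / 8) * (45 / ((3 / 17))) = -431970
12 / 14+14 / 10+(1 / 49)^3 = 1327758/588245 = 2.26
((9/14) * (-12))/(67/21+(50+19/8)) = -1296/9335 = -0.14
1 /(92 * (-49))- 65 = -293021/4508 = -65.00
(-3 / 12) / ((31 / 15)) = -15/124 = -0.12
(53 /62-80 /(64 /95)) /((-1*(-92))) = -14619/11408 = -1.28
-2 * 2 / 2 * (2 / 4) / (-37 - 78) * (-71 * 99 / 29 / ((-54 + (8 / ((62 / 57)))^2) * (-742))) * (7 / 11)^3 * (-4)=-3343319/106936775 = -0.03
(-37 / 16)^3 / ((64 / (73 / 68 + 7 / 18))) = -45334435/160432128 = -0.28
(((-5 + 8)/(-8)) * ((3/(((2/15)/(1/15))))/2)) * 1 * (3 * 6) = -81/16 = -5.06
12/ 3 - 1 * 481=-477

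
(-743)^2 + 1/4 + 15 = 552064.25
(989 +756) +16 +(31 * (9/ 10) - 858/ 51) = 301253/170 = 1772.08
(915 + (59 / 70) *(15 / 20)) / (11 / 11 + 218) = 85459/20440 = 4.18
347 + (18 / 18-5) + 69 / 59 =20306/59 = 344.17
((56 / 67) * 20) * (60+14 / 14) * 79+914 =5458518/67 = 81470.42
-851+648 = -203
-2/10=-1/5 = -0.20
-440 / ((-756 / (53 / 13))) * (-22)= -128260/2457 = -52.20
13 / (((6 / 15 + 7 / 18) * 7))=1170/497 = 2.35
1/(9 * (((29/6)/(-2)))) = -0.05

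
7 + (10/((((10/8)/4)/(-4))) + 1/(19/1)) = -2298/19 = -120.95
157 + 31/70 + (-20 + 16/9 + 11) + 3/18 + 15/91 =88073/585 = 150.55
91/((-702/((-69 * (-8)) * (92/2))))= -29624/9 = -3291.56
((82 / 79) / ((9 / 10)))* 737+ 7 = 609317/711 = 856.99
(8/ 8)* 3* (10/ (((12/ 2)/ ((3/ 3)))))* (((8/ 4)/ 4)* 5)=12.50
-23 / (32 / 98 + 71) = -1127/3495 = -0.32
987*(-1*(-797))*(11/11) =786639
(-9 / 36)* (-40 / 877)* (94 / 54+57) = 15860/23679 = 0.67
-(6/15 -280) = 1398/5 = 279.60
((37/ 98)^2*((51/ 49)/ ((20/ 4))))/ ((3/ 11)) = 256003/2352980 = 0.11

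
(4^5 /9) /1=1024/9 = 113.78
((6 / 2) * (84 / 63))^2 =16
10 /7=1.43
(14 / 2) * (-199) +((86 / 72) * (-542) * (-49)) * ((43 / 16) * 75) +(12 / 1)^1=613689199/96 = 6392595.82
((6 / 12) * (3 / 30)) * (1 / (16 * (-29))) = -1/9280 = 0.00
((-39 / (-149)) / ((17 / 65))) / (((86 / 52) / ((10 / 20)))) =32955/108919 = 0.30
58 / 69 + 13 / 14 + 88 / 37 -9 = -173437/35742 = -4.85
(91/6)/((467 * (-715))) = -7/154110 = 0.00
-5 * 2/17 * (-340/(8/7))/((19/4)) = 36.84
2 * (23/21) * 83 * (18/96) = 1909/56 = 34.09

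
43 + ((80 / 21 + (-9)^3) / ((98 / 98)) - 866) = -32512/21 = -1548.19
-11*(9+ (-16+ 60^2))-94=-39617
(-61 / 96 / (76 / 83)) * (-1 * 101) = 70.09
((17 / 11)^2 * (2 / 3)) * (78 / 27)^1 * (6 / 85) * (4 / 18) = 3536/49005 = 0.07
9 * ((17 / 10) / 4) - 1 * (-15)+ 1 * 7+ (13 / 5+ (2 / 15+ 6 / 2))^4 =448065653/405000 = 1106.33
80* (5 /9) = 400/9 = 44.44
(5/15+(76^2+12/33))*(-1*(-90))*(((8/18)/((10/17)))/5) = 78563.08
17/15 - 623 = -9328/15 = -621.87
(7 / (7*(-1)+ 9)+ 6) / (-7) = -19/14 = -1.36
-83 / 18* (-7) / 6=581/108 = 5.38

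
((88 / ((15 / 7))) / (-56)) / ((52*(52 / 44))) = -121/10140 = -0.01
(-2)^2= 4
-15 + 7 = -8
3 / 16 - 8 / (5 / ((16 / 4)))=-497/80 = -6.21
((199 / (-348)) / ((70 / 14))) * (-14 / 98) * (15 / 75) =199/60900 = 0.00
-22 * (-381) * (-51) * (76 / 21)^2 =-274348448/49 = -5598947.92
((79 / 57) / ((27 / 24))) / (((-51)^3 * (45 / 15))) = -632/204149889 = 0.00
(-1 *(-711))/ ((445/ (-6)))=-4266/445 = -9.59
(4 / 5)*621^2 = 1542564/5 = 308512.80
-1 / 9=-0.11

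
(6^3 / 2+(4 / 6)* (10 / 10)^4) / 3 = 326/9 = 36.22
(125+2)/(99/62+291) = 7874/18141 = 0.43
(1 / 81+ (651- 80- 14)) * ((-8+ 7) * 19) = -857242/81 = -10583.23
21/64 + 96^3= 56623125/64 = 884736.33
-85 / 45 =-17/9 = -1.89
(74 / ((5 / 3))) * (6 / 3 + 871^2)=168418746/5 = 33683749.20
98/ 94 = 49/47 = 1.04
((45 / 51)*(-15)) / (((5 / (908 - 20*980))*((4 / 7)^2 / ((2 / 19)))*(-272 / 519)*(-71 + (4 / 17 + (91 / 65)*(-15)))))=356517189/1074944 = 331.66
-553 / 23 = -24.04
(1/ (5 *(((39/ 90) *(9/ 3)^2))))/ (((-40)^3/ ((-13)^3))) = 169/96000 = 0.00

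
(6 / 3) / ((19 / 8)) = 16/19 = 0.84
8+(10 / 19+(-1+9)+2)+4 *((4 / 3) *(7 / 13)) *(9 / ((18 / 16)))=30752/741 = 41.50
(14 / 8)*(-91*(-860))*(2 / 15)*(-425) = -23282350/3 = -7760783.33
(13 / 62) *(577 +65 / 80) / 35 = 24037/6944 = 3.46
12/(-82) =-6/41 = -0.15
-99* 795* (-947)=74533635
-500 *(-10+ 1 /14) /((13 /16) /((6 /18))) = 556000/273 = 2036.63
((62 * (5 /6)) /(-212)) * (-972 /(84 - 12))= 1395/424 = 3.29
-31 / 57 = -0.54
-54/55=-0.98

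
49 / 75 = 0.65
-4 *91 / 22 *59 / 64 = -5369/352 = -15.25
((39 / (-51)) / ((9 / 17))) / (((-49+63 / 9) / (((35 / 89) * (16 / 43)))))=520/103329 = 0.01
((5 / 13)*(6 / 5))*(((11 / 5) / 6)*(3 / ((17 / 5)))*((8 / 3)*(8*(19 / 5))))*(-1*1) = -13376/1105 = -12.10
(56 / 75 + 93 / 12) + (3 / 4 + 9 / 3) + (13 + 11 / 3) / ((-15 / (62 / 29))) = 128819/13050 = 9.87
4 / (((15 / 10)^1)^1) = 8/3 = 2.67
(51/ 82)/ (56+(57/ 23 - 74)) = -23/574 = -0.04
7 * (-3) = -21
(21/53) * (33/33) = 21/53 = 0.40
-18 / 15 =-6/5 = -1.20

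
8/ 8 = 1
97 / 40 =2.42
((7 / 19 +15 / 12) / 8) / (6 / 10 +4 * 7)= 615/86944 = 0.01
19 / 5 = 3.80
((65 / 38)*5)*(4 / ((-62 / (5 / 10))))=-325/1178 = -0.28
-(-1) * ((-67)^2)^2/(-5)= -20151121/5 = -4030224.20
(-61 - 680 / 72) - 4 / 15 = -3182/45 = -70.71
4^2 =16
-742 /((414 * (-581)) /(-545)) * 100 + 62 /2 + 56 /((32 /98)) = 1181305/34362 = 34.38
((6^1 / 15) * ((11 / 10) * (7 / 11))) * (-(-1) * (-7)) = -1.96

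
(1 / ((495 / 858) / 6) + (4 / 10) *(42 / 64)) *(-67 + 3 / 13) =-711.93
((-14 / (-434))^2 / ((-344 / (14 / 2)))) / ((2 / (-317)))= 2219/661168 = 0.00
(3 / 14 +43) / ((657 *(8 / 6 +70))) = 605/656124 = 0.00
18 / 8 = 2.25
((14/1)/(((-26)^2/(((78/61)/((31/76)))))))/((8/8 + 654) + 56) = 532/5826171 = 0.00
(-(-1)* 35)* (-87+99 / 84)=-12015/4 = -3003.75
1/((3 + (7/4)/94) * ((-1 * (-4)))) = 94/1135 = 0.08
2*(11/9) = 22/9 = 2.44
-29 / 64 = -0.45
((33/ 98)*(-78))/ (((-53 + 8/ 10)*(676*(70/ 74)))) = 407/517244 = 0.00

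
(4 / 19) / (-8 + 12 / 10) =-10/323 = -0.03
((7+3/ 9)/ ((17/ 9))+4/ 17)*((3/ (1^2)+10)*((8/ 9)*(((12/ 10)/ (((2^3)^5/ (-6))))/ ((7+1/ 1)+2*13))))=-91/295936 = 0.00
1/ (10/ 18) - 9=-36/5 = -7.20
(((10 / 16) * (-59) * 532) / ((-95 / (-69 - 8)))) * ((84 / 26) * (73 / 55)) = -4431903/65 = -68183.12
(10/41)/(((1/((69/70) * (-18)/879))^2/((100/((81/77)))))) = 232760/24638663 = 0.01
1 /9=0.11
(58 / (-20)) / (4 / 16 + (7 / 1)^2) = -58/985 = -0.06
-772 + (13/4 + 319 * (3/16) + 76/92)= -708.11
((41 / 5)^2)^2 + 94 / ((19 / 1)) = 53748209/11875 = 4526.16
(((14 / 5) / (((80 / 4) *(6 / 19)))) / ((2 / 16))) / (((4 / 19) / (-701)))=-1771427/150 = -11809.51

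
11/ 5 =2.20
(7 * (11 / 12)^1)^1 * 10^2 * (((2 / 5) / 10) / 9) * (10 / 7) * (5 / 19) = 550/513 = 1.07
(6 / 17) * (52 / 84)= 26/119 = 0.22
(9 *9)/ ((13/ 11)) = 891/13 = 68.54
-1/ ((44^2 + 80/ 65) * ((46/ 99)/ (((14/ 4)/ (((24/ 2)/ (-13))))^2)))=-1184183/74141696 = -0.02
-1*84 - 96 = -180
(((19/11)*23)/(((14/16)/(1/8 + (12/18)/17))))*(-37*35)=-5416615/561 = -9655.29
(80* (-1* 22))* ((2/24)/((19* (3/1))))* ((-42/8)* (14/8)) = 2695/114 = 23.64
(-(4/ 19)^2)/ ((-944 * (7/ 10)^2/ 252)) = 3600/149093 = 0.02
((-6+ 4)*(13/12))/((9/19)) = -247/54 = -4.57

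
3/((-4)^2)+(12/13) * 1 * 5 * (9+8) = 16359/208 = 78.65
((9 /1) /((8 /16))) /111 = 6/37 = 0.16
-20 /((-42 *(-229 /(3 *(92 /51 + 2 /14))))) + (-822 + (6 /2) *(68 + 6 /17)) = -353064494/572271 = -616.95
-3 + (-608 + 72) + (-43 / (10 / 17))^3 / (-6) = 387383891/6000 = 64563.98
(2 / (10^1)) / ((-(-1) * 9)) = 1/45 = 0.02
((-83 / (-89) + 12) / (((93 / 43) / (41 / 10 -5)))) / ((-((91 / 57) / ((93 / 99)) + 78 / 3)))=2821101/14520350 = 0.19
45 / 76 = 0.59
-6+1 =-5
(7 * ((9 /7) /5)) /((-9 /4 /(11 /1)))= -44/5 = -8.80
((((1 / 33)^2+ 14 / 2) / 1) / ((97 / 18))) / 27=15248/316899 = 0.05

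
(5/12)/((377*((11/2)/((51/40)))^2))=867/14597440 = 0.00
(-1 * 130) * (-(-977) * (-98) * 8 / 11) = 99575840/11 = 9052349.09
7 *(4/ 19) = 28/19 = 1.47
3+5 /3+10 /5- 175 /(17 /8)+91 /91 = -3809/51 = -74.69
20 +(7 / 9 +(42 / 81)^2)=15343/729 = 21.05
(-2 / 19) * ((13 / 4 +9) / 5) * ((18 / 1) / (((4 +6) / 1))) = -441/950 = -0.46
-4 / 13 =-0.31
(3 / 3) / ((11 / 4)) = 4/11 = 0.36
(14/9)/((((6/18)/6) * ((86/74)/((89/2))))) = 46102/43 = 1072.14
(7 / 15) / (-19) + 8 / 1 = 2273/285 = 7.98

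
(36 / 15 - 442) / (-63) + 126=5984/45 = 132.98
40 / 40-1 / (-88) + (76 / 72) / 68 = 6913/6732 = 1.03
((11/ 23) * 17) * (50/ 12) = 4675/138 = 33.88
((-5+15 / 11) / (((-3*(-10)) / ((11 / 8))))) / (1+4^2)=-1/102 = -0.01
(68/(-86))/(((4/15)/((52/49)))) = -6630/2107 = -3.15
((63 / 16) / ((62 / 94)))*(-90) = -133245/248 = -537.28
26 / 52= 1/2 = 0.50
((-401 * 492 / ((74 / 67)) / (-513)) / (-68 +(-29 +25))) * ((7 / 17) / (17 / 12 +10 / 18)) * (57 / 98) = -1101547/1875678 = -0.59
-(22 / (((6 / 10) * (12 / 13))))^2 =-511225/324 = -1577.85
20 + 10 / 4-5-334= -633/2 = -316.50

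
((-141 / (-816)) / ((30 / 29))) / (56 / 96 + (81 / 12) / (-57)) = 25897/72080 = 0.36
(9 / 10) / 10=0.09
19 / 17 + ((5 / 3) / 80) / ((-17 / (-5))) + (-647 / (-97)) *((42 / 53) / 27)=1.32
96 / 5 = 19.20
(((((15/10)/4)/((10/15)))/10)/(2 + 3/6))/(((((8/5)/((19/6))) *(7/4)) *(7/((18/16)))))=513/125440 = 0.00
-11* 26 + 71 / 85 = -24239/85 = -285.16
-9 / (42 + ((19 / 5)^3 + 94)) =-125/2651 = -0.05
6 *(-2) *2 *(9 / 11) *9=-1944/11 = -176.73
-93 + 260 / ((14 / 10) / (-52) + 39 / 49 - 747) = -887461819/9506983 = -93.35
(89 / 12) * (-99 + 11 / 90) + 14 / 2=-784451/1080 = -726.34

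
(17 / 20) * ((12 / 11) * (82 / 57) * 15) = 4182/209 = 20.01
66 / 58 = 33/29 = 1.14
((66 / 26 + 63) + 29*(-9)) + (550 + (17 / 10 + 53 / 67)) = 3109727/8710 = 357.03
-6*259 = -1554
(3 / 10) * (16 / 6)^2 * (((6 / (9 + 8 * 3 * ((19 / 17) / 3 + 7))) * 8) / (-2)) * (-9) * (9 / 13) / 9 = 39168/205465 = 0.19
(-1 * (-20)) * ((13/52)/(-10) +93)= 3719/2 = 1859.50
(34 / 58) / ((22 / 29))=17/22 = 0.77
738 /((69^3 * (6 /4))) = 164/109503 = 0.00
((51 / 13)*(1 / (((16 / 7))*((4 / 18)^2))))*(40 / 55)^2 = 28917/1573 = 18.38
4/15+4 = 64/15 = 4.27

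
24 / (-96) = -1/4 = -0.25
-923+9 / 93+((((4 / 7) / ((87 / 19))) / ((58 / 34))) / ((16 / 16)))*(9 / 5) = -842015194/912485 = -922.77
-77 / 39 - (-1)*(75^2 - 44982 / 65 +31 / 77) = 74044933/15015 = 4931.40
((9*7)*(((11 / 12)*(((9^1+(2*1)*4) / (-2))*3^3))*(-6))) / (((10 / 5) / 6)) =954261/4 = 238565.25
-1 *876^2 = -767376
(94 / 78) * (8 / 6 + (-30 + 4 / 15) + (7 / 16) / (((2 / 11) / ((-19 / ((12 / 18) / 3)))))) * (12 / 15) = -225.73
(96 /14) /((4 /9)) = 108/7 = 15.43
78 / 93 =26/31 = 0.84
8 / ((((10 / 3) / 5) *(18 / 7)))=14/3 = 4.67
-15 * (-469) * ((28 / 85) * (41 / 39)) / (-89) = -538412/19669 = -27.37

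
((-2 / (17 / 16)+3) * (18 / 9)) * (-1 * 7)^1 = -266/17 = -15.65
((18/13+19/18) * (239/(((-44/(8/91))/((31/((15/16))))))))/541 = -67688624/950404455 = -0.07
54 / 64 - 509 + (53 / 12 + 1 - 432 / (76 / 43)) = -1362821/1824 = -747.16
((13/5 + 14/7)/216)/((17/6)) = 23/3060 = 0.01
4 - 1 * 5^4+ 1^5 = -620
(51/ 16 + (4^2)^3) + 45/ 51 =1115219/272 = 4100.07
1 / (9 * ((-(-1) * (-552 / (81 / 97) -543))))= -3/32509 = 0.00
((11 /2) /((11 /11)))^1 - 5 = 1/2 = 0.50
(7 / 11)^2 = 49/121 = 0.40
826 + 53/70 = 57873/70 = 826.76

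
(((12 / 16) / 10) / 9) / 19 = 1/2280 = 0.00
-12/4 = -3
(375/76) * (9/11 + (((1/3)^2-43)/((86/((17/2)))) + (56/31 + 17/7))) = 188030125/46804296 = 4.02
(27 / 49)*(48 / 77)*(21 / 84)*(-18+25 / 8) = -1377/1078 = -1.28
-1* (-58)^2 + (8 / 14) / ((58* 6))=-2048675/609 = -3364.00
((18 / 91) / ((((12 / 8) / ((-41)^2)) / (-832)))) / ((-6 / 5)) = 1075840/7 = 153691.43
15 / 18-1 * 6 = -31/6 = -5.17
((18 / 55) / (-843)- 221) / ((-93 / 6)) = 6831122/479105 = 14.26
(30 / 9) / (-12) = -5/18 = -0.28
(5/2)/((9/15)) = 25/6 = 4.17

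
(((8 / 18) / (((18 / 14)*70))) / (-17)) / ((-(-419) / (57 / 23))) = -38/22116915 = 0.00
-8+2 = -6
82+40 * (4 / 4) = 122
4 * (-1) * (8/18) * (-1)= 1.78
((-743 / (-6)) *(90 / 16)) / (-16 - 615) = -11145/10096 = -1.10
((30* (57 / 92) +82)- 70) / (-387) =-469/5934 = -0.08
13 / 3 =4.33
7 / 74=0.09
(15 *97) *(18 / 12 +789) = 2300355/2 = 1150177.50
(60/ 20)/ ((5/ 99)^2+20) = 29403/196045 = 0.15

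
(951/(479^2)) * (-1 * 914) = -869214/229441 = -3.79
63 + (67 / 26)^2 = 47077/676 = 69.64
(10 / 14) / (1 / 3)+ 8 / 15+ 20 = 2381/105 = 22.68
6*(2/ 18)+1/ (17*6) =23/34 = 0.68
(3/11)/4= 3/44 = 0.07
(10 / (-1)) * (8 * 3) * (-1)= 240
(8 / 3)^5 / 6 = 16384/729 = 22.47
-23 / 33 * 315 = -2415/11 = -219.55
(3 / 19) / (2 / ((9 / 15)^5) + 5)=729/141835 = 0.01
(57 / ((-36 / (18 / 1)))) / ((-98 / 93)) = 5301/196 = 27.05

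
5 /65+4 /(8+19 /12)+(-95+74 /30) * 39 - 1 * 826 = -6629287/1495 = -4434.31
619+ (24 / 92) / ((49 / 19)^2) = 34185203/55223 = 619.04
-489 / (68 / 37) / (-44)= 18093/2992 = 6.05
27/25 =1.08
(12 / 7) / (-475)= -12/3325 = 0.00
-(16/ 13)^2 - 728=-123288/169 = -729.51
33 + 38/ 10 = 36.80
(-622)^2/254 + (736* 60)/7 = 7831.74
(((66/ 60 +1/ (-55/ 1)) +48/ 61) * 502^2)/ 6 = 789969539/10065 = 78486.79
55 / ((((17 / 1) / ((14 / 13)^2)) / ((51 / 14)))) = 2310/169 = 13.67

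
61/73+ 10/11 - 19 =-13856/803 = -17.26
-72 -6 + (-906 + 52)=-932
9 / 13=0.69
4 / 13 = 0.31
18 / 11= 1.64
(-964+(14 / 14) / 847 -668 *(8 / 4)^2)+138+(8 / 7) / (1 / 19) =-2944413/847 = -3476.28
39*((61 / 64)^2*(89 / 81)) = 4305197/110592 = 38.93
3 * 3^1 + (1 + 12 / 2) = 16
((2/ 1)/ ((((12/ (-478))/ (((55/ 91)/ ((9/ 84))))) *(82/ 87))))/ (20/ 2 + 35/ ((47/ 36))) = -12.95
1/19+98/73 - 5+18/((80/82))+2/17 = 7056131/471580 = 14.96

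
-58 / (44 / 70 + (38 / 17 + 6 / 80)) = -276080/13989 = -19.74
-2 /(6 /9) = -3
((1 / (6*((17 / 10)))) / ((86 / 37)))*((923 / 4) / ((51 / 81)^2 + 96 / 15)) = 207467325/144872504 = 1.43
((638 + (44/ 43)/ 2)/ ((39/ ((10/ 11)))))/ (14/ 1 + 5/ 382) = 244480/230179 = 1.06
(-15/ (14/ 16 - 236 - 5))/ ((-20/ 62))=-372/1921 = -0.19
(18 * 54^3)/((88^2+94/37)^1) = 52435512/143311 = 365.89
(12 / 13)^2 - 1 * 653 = -110213/169 = -652.15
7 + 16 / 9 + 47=502/9 = 55.78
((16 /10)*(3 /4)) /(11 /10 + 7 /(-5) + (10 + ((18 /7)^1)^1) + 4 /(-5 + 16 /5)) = 0.12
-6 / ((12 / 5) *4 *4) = -5/32 = -0.16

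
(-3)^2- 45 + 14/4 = -65/2 = -32.50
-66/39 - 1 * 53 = -711/13 = -54.69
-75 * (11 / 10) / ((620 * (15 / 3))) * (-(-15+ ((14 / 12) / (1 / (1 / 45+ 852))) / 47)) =858407/5245200 = 0.16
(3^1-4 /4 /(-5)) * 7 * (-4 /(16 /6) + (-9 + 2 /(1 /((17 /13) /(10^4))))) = -9554762/40625 = -235.19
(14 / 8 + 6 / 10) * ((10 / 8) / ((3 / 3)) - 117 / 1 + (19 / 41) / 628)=-17509333/64370 = -272.01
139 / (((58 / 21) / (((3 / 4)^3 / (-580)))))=-78813/2152960 = -0.04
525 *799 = 419475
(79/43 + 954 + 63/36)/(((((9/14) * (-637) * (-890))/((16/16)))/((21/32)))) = 32941/19104384 = 0.00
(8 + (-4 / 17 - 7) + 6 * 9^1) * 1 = 931/17 = 54.76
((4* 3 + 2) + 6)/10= 2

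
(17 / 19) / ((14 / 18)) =153/133 = 1.15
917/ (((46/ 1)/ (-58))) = -26593/23 = -1156.22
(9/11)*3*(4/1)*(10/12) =90/11 = 8.18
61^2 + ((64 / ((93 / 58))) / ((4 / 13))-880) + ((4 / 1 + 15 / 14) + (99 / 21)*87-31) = 4368125/1302 = 3354.93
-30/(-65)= 6/13 = 0.46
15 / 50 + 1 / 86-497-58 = -119258/215 = -554.69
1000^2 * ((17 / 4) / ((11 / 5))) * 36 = 765000000/11 = 69545454.55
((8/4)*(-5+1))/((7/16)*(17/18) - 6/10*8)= 11520/6317 = 1.82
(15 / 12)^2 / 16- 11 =-10.90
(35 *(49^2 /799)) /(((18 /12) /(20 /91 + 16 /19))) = 864360/11609 = 74.46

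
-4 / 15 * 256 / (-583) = 1024/8745 = 0.12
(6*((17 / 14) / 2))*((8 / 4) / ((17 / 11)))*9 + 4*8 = 521/7 = 74.43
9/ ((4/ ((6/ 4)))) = 27/8 = 3.38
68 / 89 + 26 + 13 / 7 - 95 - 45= -69389/623 = -111.38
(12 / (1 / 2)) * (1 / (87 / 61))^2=29768/2523 = 11.80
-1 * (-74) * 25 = 1850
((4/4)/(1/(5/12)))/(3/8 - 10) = -10/231 = -0.04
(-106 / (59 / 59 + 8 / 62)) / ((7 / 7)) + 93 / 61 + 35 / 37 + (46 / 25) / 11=-396447056/4344725 = -91.25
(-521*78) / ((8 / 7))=-142233/4 = -35558.25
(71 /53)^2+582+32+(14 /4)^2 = 7056709/11236 = 628.04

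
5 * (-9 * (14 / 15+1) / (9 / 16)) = -464/3 = -154.67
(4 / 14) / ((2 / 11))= 11/7 = 1.57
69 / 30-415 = -4127/10 = -412.70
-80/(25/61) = -195.20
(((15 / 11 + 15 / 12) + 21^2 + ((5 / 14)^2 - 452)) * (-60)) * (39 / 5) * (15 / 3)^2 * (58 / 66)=503464650/5929 = 84915.61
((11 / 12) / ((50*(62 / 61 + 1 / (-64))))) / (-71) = -5368/20804775 = 0.00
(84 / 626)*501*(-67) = -1409814/313 = -4504.20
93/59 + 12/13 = 1917/767 = 2.50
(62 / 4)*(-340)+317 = -4953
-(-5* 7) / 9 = 35/9 = 3.89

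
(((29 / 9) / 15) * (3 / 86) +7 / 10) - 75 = -143756/1935 = -74.29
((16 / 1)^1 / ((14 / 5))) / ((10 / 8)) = 32/7 = 4.57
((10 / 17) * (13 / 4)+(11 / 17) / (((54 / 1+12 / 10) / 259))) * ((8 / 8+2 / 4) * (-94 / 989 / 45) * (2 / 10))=-218221/69605820 = 0.00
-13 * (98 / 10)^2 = -31213/25 = -1248.52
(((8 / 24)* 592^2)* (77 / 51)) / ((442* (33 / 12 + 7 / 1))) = 53971456/1318707 = 40.93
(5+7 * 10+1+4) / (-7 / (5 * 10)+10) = 8.11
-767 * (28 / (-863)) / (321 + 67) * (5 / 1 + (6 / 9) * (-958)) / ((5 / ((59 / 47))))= -602181671/59016255 = -10.20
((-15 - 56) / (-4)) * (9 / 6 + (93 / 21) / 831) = 1243423/46536 = 26.72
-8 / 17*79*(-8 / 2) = 2528/17 = 148.71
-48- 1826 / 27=-3122/27 = -115.63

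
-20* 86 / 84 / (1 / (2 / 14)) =-430/147 = -2.93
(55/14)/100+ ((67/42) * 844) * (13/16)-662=181429/420 = 431.97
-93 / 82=-1.13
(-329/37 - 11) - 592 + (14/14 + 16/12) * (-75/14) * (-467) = 386695/74 = 5225.61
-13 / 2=-6.50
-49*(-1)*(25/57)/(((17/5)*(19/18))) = 36750/6137 = 5.99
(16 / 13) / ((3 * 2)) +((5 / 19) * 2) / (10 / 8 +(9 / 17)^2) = 719728/1310829 = 0.55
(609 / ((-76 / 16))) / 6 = -406/19 = -21.37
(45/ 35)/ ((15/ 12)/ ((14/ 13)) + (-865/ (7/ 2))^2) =504/23943655 = 0.00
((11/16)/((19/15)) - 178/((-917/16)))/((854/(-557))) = -2.38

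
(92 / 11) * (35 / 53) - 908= -526144/583 = -902.48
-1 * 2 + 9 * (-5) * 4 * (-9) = 1618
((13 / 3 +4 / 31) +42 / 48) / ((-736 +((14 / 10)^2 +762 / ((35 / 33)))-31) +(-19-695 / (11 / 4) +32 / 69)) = -9253475/551055256 = -0.02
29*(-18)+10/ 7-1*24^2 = -7676/7 = -1096.57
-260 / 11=-23.64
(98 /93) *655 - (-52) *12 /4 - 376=43730/93 = 470.22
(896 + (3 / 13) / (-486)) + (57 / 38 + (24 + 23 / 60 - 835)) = 1829753/21060 = 86.88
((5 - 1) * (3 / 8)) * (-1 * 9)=-27/2 = -13.50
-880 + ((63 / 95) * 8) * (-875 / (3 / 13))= -398920/19 = -20995.79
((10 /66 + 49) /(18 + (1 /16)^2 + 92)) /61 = 415232/56688093 = 0.01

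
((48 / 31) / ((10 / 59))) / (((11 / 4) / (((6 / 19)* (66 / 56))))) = 1.24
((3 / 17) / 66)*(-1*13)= -13/374 = -0.03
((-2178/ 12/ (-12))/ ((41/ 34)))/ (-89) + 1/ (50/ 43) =262389/364900 = 0.72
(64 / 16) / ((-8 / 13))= -13/2 = -6.50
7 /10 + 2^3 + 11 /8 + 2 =12.08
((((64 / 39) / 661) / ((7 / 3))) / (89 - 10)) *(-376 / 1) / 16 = -1504/4751929 = 0.00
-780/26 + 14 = -16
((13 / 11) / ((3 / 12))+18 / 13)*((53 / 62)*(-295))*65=-100183.21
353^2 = 124609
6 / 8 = 3/4 = 0.75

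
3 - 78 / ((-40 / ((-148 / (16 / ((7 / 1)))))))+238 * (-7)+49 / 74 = -5294257/2960 = -1788.60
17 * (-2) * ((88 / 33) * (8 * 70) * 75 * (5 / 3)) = -19040000/3 = -6346666.67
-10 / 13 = -0.77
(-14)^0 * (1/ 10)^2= 0.01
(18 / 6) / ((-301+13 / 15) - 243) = -45/8147 = -0.01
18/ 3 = 6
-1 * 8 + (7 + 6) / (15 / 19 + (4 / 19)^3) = 45335/5479 = 8.27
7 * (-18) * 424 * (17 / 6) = -151368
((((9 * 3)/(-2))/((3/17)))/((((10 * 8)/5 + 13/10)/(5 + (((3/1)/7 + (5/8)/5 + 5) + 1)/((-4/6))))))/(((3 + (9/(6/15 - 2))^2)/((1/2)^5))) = 137955/7159432 = 0.02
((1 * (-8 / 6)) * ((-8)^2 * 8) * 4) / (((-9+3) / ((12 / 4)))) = 4096/3 = 1365.33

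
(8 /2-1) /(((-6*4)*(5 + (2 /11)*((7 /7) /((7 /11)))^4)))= -2401/117336 = -0.02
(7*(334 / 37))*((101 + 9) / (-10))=-25718/37 = -695.08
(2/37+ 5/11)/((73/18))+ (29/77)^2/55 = 112728811/880782595 = 0.13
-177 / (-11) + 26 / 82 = 16.41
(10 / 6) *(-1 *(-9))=15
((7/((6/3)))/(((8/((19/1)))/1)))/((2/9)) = 1197/32 = 37.41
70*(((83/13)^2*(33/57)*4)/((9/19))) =21218120/1521 = 13950.11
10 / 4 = 5/2 = 2.50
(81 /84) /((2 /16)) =54/7 = 7.71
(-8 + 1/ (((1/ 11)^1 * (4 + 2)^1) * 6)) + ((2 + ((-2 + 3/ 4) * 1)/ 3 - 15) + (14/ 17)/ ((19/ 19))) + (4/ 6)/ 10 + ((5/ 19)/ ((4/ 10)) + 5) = -423347/29070 = -14.56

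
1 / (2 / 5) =5/2 = 2.50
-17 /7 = -2.43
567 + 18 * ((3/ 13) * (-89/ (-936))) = 383559/676 = 567.39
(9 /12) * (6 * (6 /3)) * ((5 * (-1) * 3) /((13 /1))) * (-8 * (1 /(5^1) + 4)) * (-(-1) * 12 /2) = 27216/13 = 2093.54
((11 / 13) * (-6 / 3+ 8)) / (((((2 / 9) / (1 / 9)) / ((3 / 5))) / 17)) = 1683/65 = 25.89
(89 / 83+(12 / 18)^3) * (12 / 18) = 6134/6723 = 0.91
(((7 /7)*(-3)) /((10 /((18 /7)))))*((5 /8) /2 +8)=-513/80 = -6.41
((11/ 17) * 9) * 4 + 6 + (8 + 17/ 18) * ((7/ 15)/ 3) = 422539/13770 = 30.69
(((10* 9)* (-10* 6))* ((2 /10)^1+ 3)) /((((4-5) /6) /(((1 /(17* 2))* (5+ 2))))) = 362880/17 = 21345.88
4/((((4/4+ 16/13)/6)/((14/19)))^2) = 15.71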